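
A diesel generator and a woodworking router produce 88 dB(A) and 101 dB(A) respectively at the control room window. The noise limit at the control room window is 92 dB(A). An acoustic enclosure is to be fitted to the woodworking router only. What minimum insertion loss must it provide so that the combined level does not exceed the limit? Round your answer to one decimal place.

Fixed contribution from the other source: Σ 10^(L/10) = 10^(88/10) = 6.310e+08 (88.00 dB(A)).
The limit corresponds to 10^(92/10) = 1.585e+09; subtracting the fixed part leaves 9.539e+08 for the woodworking router, i.e. 89.80 dB(A).
So the woodworking router must be reduced from 101 to 89.80 dB(A): IL = 11.20 dB.

11.2 dB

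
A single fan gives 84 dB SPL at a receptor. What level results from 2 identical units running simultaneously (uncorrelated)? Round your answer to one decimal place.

87.0 dB SPL

With 2 equal, uncorrelated contributions the intensity is 2× that of one unit, giving a rise of 10·log₁₀ 2.
L_total = 84 + 10·log₁₀(2) = 84 + 3.010 = 87.01 dB SPL.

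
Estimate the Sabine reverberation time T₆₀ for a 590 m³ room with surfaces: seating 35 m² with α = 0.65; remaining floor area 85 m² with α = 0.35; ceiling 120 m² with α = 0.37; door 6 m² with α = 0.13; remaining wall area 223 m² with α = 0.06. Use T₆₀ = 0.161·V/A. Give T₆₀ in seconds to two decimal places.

Summing Sᵢαᵢ: 35·0.65 + 85·0.35 + 120·0.37 + 6·0.13 + 223·0.06 = 111.06 m².
T₆₀ = 0.161 × 590 / 111.06 = 0.855 s.

0.86 s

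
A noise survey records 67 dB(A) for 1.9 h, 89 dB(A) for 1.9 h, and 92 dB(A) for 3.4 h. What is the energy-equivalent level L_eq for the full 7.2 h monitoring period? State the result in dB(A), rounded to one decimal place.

89.8 dB(A)

L_eq = 10·log₁₀[(1/T)·Σ tᵢ·10^(Lᵢ/10)] with T = 7.2 h.
Σ tᵢ·10^(Lᵢ/10) = 1.9·10^(67/10) + 1.9·10^(89/10) + 3.4·10^(92/10) = 6.907e+09.
L_eq = 10·log₁₀(6.907e+09/7.2) = 89.82 dB(A).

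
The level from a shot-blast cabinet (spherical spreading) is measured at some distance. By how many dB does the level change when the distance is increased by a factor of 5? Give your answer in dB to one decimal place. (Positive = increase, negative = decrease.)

With spherical spreading the level changes by −20·log₁₀(r₂/r₁).
ΔL = −20·log₁₀(5) = -13.98 dB.

-14.0 dB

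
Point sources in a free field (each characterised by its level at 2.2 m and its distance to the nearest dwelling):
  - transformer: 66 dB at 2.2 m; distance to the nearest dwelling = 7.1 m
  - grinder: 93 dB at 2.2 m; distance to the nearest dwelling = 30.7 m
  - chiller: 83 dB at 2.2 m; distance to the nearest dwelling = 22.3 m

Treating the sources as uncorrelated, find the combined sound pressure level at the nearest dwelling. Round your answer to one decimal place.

71.0 dB

Apply inverse-square spreading to bring every level to the receiver, then sum 10^(L/10).
transformer: 66 − 20·log₁₀(7.1/2.2) = 66 − 10.18 = 55.82 dB.
grinder: 93 − 20·log₁₀(30.7/2.2) = 93 − 22.89 = 70.11 dB.
chiller: 83 − 20·log₁₀(22.3/2.2) = 83 − 20.12 = 62.88 dB.
Σ 10^(L/10) = 1.257e+07 → L_total = 10·log₁₀(1.257e+07) = 70.99 dB.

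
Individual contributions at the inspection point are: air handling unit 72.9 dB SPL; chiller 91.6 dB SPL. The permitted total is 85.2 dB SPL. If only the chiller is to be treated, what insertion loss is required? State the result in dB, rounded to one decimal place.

Everything except the chiller sums to 10^(72.9/10) = 1.950e+07 in linear terms, 72.90 dB SPL.
The limit corresponds to 10^(85.2/10) = 3.311e+08; subtracting the fixed part leaves 3.116e+08 for the chiller, i.e. 84.94 dB SPL.
So the chiller must be reduced from 91.6 to 84.94 dB SPL: IL = 6.66 dB.

6.7 dB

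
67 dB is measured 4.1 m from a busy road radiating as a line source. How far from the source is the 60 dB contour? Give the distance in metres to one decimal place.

The 7.0 dB drop corresponds to a distance ratio of 10^(7.0/10) for a line source.
r₂ = 4.1·10^((67−60)/10) = 4.1·10^(7.0/10) = 20.55 m.

20.5 m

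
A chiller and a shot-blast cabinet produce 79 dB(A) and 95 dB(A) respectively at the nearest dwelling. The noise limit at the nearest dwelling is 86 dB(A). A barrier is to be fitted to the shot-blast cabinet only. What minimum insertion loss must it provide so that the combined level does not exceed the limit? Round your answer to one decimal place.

10.0 dB

Fixed contribution from the other source: Σ 10^(L/10) = 10^(79/10) = 7.943e+07 (79.00 dB(A)).
The limit corresponds to 10^(86/10) = 3.981e+08; subtracting the fixed part leaves 3.187e+08 for the shot-blast cabinet, i.e. 85.03 dB(A).
So the shot-blast cabinet must be reduced from 95 to 85.03 dB(A): IL = 9.97 dB.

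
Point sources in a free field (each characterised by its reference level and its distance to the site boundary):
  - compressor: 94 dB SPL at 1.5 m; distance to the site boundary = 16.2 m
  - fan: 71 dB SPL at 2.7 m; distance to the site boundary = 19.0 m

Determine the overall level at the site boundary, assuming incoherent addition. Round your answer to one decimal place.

73.4 dB SPL

Apply inverse-square spreading to bring every level to the receiver, then sum 10^(L/10).
compressor: 94 − 20·log₁₀(16.2/1.5) = 94 − 20.67 = 73.33 dB SPL.
fan: 71 − 20·log₁₀(19.0/2.7) = 71 − 16.95 = 54.05 dB SPL.
Σ 10^(L/10) = 2.179e+07 → L_total = 10·log₁₀(2.179e+07) = 73.38 dB SPL.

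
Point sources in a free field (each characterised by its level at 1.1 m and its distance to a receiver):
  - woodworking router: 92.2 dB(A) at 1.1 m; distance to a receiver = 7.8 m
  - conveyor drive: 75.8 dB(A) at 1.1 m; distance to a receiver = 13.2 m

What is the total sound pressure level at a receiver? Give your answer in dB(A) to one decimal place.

Apply inverse-square spreading to bring every level to the receiver, then sum 10^(L/10).
woodworking router: 92.2 − 20·log₁₀(7.8/1.1) = 92.2 − 17.01 = 75.19 dB(A).
conveyor drive: 75.8 − 20·log₁₀(13.2/1.1) = 75.8 − 21.58 = 54.22 dB(A).
Σ 10^(L/10) = 3.327e+07 → L_total = 10·log₁₀(3.327e+07) = 75.22 dB(A).

75.2 dB(A)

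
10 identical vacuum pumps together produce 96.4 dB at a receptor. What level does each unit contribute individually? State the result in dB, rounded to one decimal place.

86.4 dB

For N identical incoherent sources L_total = L₁ + 10·log₁₀ N, so L₁ = 96.4 − 10·log₁₀(10) = 96.4 − 10.000.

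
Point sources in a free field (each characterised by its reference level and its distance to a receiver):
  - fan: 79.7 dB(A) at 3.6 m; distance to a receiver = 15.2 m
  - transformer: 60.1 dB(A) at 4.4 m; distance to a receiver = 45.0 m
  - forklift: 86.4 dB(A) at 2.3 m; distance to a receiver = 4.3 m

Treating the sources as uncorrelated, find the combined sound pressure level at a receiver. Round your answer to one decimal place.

First find each source's level at the receiver (point-source: −20·log₁₀(r/r_ref)), then combine on an intensity basis.
fan: 79.7 − 20·log₁₀(15.2/3.6) = 79.7 − 12.51 = 67.19 dB(A).
transformer: 60.1 − 20·log₁₀(45.0/4.4) = 60.1 − 20.20 = 39.90 dB(A).
forklift: 86.4 − 20·log₁₀(4.3/2.3) = 86.4 − 5.43 = 80.97 dB(A).
Σ 10^(L/10) = 1.301e+08 → L_total = 10·log₁₀(1.301e+08) = 81.14 dB(A).

81.1 dB(A)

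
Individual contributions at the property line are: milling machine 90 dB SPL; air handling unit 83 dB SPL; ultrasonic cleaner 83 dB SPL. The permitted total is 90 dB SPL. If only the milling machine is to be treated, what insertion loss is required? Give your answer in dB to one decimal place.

2.2 dB

The untreated sources together contribute 10^(83/10) + 10^(83/10) = 3.991e+08, i.e. 86.01 dB SPL.
To meet 90 dB SPL overall, the treated milling machine may contribute at most 10^(90/10) − 3.991e+08 = 6.009e+08, i.e. 87.79 dB SPL.
So the milling machine must be reduced from 90 to 87.79 dB SPL: IL = 2.21 dB.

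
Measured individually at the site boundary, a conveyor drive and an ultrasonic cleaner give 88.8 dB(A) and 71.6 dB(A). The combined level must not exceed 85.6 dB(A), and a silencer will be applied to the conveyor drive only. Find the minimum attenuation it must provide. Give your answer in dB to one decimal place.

The untreated sources together contribute 10^(71.6/10) = 1.445e+07, i.e. 71.60 dB(A).
The limit corresponds to 10^(85.6/10) = 3.631e+08; subtracting the fixed part leaves 3.486e+08 for the conveyor drive, i.e. 85.42 dB(A).
So the conveyor drive must be reduced from 88.8 to 85.42 dB(A): IL = 3.38 dB.

3.4 dB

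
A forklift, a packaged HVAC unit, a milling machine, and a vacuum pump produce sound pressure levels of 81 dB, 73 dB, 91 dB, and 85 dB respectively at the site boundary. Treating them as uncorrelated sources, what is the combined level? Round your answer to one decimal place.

92.4 dB

Incoherent sources combine by intensity addition: L_total = 10·log₁₀(Σ 10^(L_i/10)).
Σ 10^(L/10) = 10^(81/10) + 10^(73/10) + 10^(91/10) + 10^(85/10) = 1.721e+09.
L_total = 10·log₁₀(1.721e+09) = 92.36 dB.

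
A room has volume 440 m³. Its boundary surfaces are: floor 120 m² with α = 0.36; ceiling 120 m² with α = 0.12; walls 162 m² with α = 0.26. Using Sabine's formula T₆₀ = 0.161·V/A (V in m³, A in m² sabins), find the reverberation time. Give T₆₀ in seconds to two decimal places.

Summing Sᵢαᵢ: 120·0.36 + 120·0.12 + 162·0.26 = 99.72 m².
T₆₀ = 0.161·V/A = 0.161·440/99.72 = 0.710 s.

0.71 s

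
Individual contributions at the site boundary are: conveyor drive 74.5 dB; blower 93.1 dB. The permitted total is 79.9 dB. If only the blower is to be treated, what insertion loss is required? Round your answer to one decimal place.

14.7 dB

Fixed contribution from the other source: Σ 10^(L/10) = 10^(74.5/10) = 2.818e+07 (74.50 dB).
To meet 79.9 dB overall, the treated blower may contribute at most 10^(79.9/10) − 2.818e+07 = 6.954e+07, i.e. 78.42 dB.
So the blower must be reduced from 93.1 to 78.42 dB: IL = 14.68 dB.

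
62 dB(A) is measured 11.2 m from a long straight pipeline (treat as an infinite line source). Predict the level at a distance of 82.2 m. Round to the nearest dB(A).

Cylindrical spreading from a line source gives a 10·log₁₀(r₂/r₁) drop.
L₂ = 62 − 10·log₁₀(82.2/11.2) = 62 − 8.657 = 53.34 dB(A).

53 dB(A)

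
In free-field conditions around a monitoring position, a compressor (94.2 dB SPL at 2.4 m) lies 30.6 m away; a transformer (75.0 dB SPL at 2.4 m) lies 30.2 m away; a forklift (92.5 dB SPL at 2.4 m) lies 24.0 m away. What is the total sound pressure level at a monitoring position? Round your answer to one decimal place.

Apply inverse-square spreading to bring every level to the receiver, then sum 10^(L/10).
compressor: 94.2 − 20·log₁₀(30.6/2.4) = 94.2 − 22.11 = 72.09 dB SPL.
transformer: 75.0 − 20·log₁₀(30.2/2.4) = 75.0 − 22.00 = 53.00 dB SPL.
forklift: 92.5 − 20·log₁₀(24.0/2.4) = 92.5 − 20.00 = 72.50 dB SPL.
Σ 10^(L/10) = 3.416e+07 → L_total = 10·log₁₀(3.416e+07) = 75.34 dB SPL.

75.3 dB SPL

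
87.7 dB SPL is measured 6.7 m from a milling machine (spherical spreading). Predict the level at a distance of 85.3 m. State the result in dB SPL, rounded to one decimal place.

65.6 dB SPL

Spherical spreading from a point source gives a 20·log₁₀(r₂/r₁) drop.
L₂ = 87.7 − 20·log₁₀(85.3/6.7) = 87.7 − 22.097 = 65.60 dB SPL.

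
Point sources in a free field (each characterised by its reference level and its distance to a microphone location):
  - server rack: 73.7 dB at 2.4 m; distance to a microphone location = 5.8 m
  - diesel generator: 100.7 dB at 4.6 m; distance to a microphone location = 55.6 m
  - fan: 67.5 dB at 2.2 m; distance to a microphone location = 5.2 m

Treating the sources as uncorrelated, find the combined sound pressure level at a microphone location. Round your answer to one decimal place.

79.3 dB

Propagate each source to the receiver with L = L_ref − 20·log₁₀(r/r_ref), then add intensities.
server rack: 73.7 − 20·log₁₀(5.8/2.4) = 73.7 − 7.66 = 66.04 dB.
diesel generator: 100.7 − 20·log₁₀(55.6/4.6) = 100.7 − 21.65 = 79.05 dB.
fan: 67.5 − 20·log₁₀(5.2/2.2) = 67.5 − 7.47 = 60.03 dB.
Σ 10^(L/10) = 8.544e+07 → L_total = 10·log₁₀(8.544e+07) = 79.32 dB.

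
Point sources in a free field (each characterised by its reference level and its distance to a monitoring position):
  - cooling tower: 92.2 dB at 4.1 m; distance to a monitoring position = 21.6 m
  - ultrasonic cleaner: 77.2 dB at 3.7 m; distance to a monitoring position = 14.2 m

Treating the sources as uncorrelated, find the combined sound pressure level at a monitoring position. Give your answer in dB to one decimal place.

78.0 dB

Propagate each source to the receiver with L = L_ref − 20·log₁₀(r/r_ref), then add intensities.
cooling tower: 92.2 − 20·log₁₀(21.6/4.1) = 92.2 − 14.43 = 77.77 dB.
ultrasonic cleaner: 77.2 − 20·log₁₀(14.2/3.7) = 77.2 − 11.68 = 65.52 dB.
Σ 10^(L/10) = 6.336e+07 → L_total = 10·log₁₀(6.336e+07) = 78.02 dB.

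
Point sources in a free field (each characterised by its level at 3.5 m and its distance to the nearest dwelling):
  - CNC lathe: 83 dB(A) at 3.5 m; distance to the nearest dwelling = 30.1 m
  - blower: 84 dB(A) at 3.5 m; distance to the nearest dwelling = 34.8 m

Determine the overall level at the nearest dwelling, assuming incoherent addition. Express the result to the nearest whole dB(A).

67 dB(A)

Propagate each source to the receiver with L = L_ref − 20·log₁₀(r/r_ref), then add intensities.
CNC lathe: 83 − 20·log₁₀(30.1/3.5) = 83 − 18.69 = 64.31 dB(A).
blower: 84 − 20·log₁₀(34.8/3.5) = 84 − 19.95 = 64.05 dB(A).
Σ 10^(L/10) = 5.239e+06 → L_total = 10·log₁₀(5.239e+06) = 67.19 dB(A).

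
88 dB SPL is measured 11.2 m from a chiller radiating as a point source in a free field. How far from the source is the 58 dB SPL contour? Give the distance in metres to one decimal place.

For a point source L₁ − L₂ = 20·log₁₀(r₂/r₁), so r₂ = r₁·10^((L₁−L₂)/20).
r₂ = 11.2·10^((88−58)/20) = 11.2·10^(30.0/20) = 354.18 m.

354.2 m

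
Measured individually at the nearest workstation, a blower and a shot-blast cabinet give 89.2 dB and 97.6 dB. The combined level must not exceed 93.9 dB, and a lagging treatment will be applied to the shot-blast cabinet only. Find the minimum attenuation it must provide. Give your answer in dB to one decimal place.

Fixed contribution from the other source: Σ 10^(L/10) = 10^(89.2/10) = 8.318e+08 (89.20 dB).
The limit corresponds to 10^(93.9/10) = 2.455e+09; subtracting the fixed part leaves 1.623e+09 for the shot-blast cabinet, i.e. 92.10 dB.
Required insertion loss = 97.6 − 92.10 = 5.50 dB.

5.5 dB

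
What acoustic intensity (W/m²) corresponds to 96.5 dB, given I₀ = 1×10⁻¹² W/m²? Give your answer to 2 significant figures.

I/I₀ = 10^(96.5/10) = 4.467e+09, so I = 4.467e+09 × 10⁻¹² W/m².

0.0045 W/m²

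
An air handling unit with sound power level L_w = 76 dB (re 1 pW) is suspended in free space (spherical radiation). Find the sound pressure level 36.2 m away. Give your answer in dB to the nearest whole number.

34 dB

L_p = L_w − 10·log₁₀(4π·r²) with r = 36.2 m.
4π·r² = 1.647e+04 m², 10·log₁₀ of that is 42.166 dB.
L_p = 76 − 42.166 = 33.83 dB.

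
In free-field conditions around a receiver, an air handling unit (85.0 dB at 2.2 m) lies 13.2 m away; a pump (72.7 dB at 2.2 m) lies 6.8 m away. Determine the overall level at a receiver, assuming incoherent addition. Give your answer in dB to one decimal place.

70.3 dB

Propagate each source to the receiver with L = L_ref − 20·log₁₀(r/r_ref), then add intensities.
air handling unit: 85.0 − 20·log₁₀(13.2/2.2) = 85.0 − 15.56 = 69.44 dB.
pump: 72.7 − 20·log₁₀(6.8/2.2) = 72.7 − 9.80 = 62.90 dB.
Σ 10^(L/10) = 1.073e+07 → L_total = 10·log₁₀(1.073e+07) = 70.31 dB.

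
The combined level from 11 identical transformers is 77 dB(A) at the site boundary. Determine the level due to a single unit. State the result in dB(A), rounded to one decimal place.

66.6 dB(A)

11 equal contributions raise the level by 10·log₁₀ 11 = 10.414 dB, so each unit alone gives 77 − 10.414.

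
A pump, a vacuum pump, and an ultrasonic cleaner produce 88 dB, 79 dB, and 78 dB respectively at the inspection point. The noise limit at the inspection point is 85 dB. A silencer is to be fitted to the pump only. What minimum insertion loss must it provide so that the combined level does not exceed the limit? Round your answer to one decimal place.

Everything except the pump sums to 10^(79/10) + 10^(78/10) = 1.425e+08 in linear terms, 81.54 dB.
To meet 85 dB overall, the treated pump may contribute at most 10^(85/10) − 1.425e+08 = 1.737e+08, i.e. 82.40 dB.
Required insertion loss = 88 − 82.40 = 5.60 dB.

5.6 dB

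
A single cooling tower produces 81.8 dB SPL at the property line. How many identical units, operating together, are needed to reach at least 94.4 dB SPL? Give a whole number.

N identical sources give L₁ + 10·log₁₀ N, so require 10·log₁₀ N ≥ 94.4 − 81.8 = 12.6 dB.
N ≥ 10^(12.6/10) = 18.197, so N = 19.

19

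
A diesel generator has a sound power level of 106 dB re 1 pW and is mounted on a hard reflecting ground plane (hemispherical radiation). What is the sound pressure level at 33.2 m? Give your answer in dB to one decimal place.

L_p = L_w − 10·log₁₀(2π·r²) with r = 33.2 m.
2π·r² = 6926 m², 10·log₁₀ of that is 38.405 dB.
L_p = 106 − 38.405 = 67.60 dB.

67.6 dB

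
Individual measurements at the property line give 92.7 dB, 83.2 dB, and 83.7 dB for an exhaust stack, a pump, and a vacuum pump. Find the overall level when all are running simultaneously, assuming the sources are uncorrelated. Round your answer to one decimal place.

For uncorrelated sources the intensities add, so convert each level to linear form, sum, and take 10·log₁₀ of the total.
Σ 10^(L/10) = 10^(92.7/10) + 10^(83.2/10) + 10^(83.7/10) = 2.305e+09.
L_total = 10·log₁₀(2.305e+09) = 93.63 dB.

93.6 dB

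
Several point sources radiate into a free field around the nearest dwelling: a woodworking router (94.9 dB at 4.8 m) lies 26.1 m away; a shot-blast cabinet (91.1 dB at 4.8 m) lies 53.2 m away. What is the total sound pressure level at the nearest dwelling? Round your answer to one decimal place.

First find each source's level at the receiver (point-source: −20·log₁₀(r/r_ref)), then combine on an intensity basis.
woodworking router: 94.9 − 20·log₁₀(26.1/4.8) = 94.9 − 14.71 = 80.19 dB.
shot-blast cabinet: 91.1 − 20·log₁₀(53.2/4.8) = 91.1 − 20.89 = 70.21 dB.
Σ 10^(L/10) = 1.150e+08 → L_total = 10·log₁₀(1.150e+08) = 80.61 dB.

80.6 dB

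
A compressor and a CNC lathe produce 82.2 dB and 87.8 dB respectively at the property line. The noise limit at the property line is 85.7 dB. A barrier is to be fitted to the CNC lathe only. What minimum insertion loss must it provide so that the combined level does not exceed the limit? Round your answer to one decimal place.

4.7 dB

Everything except the CNC lathe sums to 10^(82.2/10) = 1.660e+08 in linear terms, 82.20 dB.
The limit corresponds to 10^(85.7/10) = 3.715e+08; subtracting the fixed part leaves 2.056e+08 for the CNC lathe, i.e. 83.13 dB.
Required insertion loss = 87.8 − 83.13 = 4.67 dB.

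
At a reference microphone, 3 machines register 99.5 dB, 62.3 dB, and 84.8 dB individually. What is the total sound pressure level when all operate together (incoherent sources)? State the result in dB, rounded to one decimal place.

For uncorrelated sources the intensities add, so convert each level to linear form, sum, and take 10·log₁₀ of the total.
Σ 10^(L/10) = 10^(99.5/10) + 10^(62.3/10) + 10^(84.8/10) = 9.216e+09.
L_total = 10·log₁₀(9.216e+09) = 99.65 dB.

99.6 dB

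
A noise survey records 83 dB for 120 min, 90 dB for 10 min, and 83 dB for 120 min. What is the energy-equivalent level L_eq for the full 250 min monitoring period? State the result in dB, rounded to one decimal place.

The energy average is taken in the linear domain: L_eq = 10·log₁₀[(Σ tᵢ·10^(Lᵢ/10))/T], T = 250 min.
Σ tᵢ·10^(Lᵢ/10) = 120·10^(83/10) + 10·10^(90/10) + 120·10^(83/10) = 5.789e+10.
L_eq = 10·log₁₀(5.789e+10/250) = 83.65 dB.

83.6 dB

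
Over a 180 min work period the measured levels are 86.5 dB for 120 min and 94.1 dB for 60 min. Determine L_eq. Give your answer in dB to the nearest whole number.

91 dB

Weight each interval's intensity by its duration and average over T = 180 min:
Σ tᵢ·10^(Lᵢ/10) = 120·10^(86.5/10) + 60·10^(94.1/10) = 2.078e+11.
L_eq = 10·log₁₀(2.078e+11/180) = 90.62 dB.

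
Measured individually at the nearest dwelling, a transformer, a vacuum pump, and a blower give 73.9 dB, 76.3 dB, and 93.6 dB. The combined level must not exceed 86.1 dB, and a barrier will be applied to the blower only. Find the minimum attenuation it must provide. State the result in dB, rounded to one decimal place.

8.3 dB

Fixed contribution from the other sources: Σ 10^(L/10) = 10^(73.9/10) + 10^(76.3/10) = 6.721e+07 (78.27 dB).
To meet 86.1 dB overall, the treated blower may contribute at most 10^(86.1/10) − 6.721e+07 = 3.402e+08, i.e. 85.32 dB.
So the blower must be reduced from 93.6 to 85.32 dB: IL = 8.28 dB.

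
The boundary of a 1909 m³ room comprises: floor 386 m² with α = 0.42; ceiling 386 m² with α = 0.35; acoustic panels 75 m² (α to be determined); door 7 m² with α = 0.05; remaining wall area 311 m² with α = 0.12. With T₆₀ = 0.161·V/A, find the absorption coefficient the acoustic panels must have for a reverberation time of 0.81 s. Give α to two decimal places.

0.59

A = 0.161·V/T₆₀ = 0.161·1909/0.81 = 379.44 m² sabins.
Absorption from the other surfaces = 386·0.42 + 386·0.35 + 7·0.05 + 311·0.12 = 334.89 m², so the acoustic panels must supply 44.55 m² over 75 m².
α = 44.55/75 = 0.594.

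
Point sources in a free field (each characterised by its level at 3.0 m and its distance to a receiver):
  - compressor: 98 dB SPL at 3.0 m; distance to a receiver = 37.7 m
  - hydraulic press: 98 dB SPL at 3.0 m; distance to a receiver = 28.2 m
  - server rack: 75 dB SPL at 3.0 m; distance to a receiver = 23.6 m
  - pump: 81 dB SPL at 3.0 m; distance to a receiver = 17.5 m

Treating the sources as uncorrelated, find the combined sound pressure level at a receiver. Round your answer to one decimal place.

80.6 dB SPL

Apply inverse-square spreading to bring every level to the receiver, then sum 10^(L/10).
compressor: 98 − 20·log₁₀(37.7/3.0) = 98 − 21.98 = 76.02 dB SPL.
hydraulic press: 98 − 20·log₁₀(28.2/3.0) = 98 − 19.46 = 78.54 dB SPL.
server rack: 75 − 20·log₁₀(23.6/3.0) = 75 − 17.92 = 57.08 dB SPL.
pump: 81 − 20·log₁₀(17.5/3.0) = 81 − 15.32 = 65.68 dB SPL.
Σ 10^(L/10) = 1.156e+08 → L_total = 10·log₁₀(1.156e+08) = 80.63 dB SPL.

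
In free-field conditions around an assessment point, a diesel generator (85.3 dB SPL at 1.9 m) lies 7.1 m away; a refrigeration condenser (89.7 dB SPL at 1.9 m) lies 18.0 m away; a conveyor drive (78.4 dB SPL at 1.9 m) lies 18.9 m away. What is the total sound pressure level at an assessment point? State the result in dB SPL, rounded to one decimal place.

First find each source's level at the receiver (point-source: −20·log₁₀(r/r_ref)), then combine on an intensity basis.
diesel generator: 85.3 − 20·log₁₀(7.1/1.9) = 85.3 − 11.45 = 73.85 dB SPL.
refrigeration condenser: 89.7 − 20·log₁₀(18.0/1.9) = 89.7 − 19.53 = 70.17 dB SPL.
conveyor drive: 78.4 − 20·log₁₀(18.9/1.9) = 78.4 − 19.95 = 58.45 dB SPL.
Σ 10^(L/10) = 3.536e+07 → L_total = 10·log₁₀(3.536e+07) = 75.49 dB SPL.

75.5 dB SPL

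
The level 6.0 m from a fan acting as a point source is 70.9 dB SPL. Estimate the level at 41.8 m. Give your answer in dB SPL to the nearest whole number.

Spherical spreading from a point source gives a 20·log₁₀(r₂/r₁) drop.
L₂ = 70.9 − 20·log₁₀(41.8/6.0) = 70.9 − 16.861 = 54.04 dB SPL.

54 dB SPL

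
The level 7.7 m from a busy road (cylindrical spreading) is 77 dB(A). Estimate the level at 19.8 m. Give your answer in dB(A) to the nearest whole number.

Line-source attenuation: ΔL = 10·log₁₀(r₂/r₁) = 10·log₁₀(19.8/7.7) = 4.102 dB.
L₂ = 77 − 10·log₁₀(19.8/7.7) = 77 − 4.102 = 72.90 dB(A).

73 dB(A)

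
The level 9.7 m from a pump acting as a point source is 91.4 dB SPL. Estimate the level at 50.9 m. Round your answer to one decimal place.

77.0 dB SPL

For a point source, L₂ = L₁ − 20·log₁₀(r₂/r₁).
L₂ = 91.4 − 20·log₁₀(50.9/9.7) = 91.4 − 14.399 = 77.00 dB SPL.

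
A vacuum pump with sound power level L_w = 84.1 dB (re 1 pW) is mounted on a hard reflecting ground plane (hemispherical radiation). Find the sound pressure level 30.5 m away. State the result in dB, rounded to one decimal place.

46.4 dB

Free-field hemispherical radiation: L_p = L_w − 10·log₁₀(2π·r²), r = 30.5 m.
2π·r² = 5845 m², 10·log₁₀ of that is 37.668 dB.
L_p = 84.1 − 37.668 = 46.43 dB.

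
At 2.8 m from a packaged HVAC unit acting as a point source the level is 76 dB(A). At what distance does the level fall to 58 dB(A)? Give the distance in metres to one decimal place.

The 18.0 dB drop corresponds to a distance ratio of 10^(18.0/20) for a point source.
r₂ = 2.8·10^((76−58)/20) = 2.8·10^(18.0/20) = 22.24 m.

22.2 m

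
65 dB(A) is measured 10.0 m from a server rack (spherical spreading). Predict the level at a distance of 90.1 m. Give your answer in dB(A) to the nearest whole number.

For a point source, L₂ = L₁ − 20·log₁₀(r₂/r₁).
L₂ = 65 − 20·log₁₀(90.1/10.0) = 65 − 19.094 = 45.91 dB(A).

46 dB(A)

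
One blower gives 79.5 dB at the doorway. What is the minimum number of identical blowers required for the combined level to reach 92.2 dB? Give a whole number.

Need L₁ + 10·log₁₀ N ≥ 92.2, i.e. log₁₀ N ≥ 1.27.
N ≥ 10^(12.7/10) = 18.621, so N = 19.

19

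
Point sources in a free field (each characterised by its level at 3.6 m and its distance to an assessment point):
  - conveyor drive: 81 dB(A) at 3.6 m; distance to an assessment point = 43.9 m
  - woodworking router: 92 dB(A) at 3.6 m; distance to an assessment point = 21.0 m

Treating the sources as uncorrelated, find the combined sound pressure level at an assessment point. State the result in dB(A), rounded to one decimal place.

76.8 dB(A)

Propagate each source to the receiver with L = L_ref − 20·log₁₀(r/r_ref), then add intensities.
conveyor drive: 81 − 20·log₁₀(43.9/3.6) = 81 − 21.72 = 59.28 dB(A).
woodworking router: 92 − 20·log₁₀(21.0/3.6) = 92 − 15.32 = 76.68 dB(A).
Σ 10^(L/10) = 4.742e+07 → L_total = 10·log₁₀(4.742e+07) = 76.76 dB(A).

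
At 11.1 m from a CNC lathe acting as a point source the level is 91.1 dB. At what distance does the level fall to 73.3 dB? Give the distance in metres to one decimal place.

86.2 m

The 17.8 dB drop corresponds to a distance ratio of 10^(17.8/20) for a point source.
r₂ = 11.1·10^((91.1−73.3)/20) = 11.1·10^(17.8/20) = 86.16 m.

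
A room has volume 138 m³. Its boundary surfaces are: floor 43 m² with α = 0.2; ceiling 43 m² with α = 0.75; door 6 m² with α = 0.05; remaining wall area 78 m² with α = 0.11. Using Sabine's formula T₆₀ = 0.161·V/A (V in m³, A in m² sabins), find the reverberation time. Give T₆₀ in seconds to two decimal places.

A = Σ Sᵢαᵢ = 43·0.2 + 43·0.75 + 6·0.05 + 78·0.11 = 49.73 m².
T₆₀ = 0.161 × 138 / 49.73 = 0.447 s.

0.45 s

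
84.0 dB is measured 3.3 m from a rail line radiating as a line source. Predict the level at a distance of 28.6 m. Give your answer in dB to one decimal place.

74.6 dB

Line-source attenuation: ΔL = 10·log₁₀(r₂/r₁) = 10·log₁₀(28.6/3.3) = 9.379 dB.
L₂ = 84.0 − 10·log₁₀(28.6/3.3) = 84.0 − 9.379 = 74.62 dB.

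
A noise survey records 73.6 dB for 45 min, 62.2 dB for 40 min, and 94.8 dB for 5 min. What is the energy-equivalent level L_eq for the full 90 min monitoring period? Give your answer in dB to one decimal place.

82.6 dB

L_eq = 10·log₁₀[(1/T)·Σ tᵢ·10^(Lᵢ/10)] with T = 90 min.
Σ tᵢ·10^(Lᵢ/10) = 45·10^(73.6/10) + 40·10^(62.2/10) + 5·10^(94.8/10) = 1.620e+10.
L_eq = 10·log₁₀(1.620e+10/90) = 82.55 dB.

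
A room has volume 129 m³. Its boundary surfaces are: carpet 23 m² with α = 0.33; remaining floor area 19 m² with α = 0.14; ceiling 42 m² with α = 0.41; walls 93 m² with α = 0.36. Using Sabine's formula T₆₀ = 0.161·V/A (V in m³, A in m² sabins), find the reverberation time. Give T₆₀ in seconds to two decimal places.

Total absorption A = 23·0.33 + 19·0.14 + 42·0.41 + 93·0.36 = 60.95 m² sabins.
T₆₀ = 0.161 × 129 / 60.95 = 0.341 s.

0.34 s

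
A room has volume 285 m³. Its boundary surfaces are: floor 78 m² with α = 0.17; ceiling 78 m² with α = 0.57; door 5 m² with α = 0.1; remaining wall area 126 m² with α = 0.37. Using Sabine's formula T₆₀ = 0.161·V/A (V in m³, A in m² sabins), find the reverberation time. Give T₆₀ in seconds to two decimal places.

0.44 s

A = Σ Sᵢαᵢ = 78·0.17 + 78·0.57 + 5·0.1 + 126·0.37 = 104.84 m².
T₆₀ = 0.161 × 285 / 104.84 = 0.438 s.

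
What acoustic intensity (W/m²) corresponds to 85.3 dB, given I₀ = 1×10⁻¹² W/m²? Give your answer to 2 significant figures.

I/I₀ = 10^(85.3/10) = 3.388e+08, so I = 3.388e+08 × 10⁻¹² W/m².

0.00034 W/m²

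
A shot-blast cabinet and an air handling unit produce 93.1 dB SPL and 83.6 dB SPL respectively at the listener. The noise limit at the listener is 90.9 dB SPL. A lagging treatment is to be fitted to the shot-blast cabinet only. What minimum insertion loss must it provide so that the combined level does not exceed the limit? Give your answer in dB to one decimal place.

The untreated sources together contribute 10^(83.6/10) = 2.291e+08, i.e. 83.60 dB SPL.
To meet 90.9 dB SPL overall, the treated shot-blast cabinet may contribute at most 10^(90.9/10) − 2.291e+08 = 1.001e+09, i.e. 90.01 dB SPL.
So the shot-blast cabinet must be reduced from 93.1 to 90.01 dB SPL: IL = 3.09 dB.

3.1 dB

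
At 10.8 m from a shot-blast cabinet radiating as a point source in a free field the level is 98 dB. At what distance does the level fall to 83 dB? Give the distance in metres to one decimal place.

60.7 m

The 15.0 dB drop corresponds to a distance ratio of 10^(15.0/20) for a point source.
r₂ = 10.8·10^((98−83)/20) = 10.8·10^(15.0/20) = 60.73 m.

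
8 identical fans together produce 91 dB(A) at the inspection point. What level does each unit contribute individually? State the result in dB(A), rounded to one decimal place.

82.0 dB(A)

For N identical incoherent sources L_total = L₁ + 10·log₁₀ N, so L₁ = 91 − 10·log₁₀(8) = 91 − 9.031.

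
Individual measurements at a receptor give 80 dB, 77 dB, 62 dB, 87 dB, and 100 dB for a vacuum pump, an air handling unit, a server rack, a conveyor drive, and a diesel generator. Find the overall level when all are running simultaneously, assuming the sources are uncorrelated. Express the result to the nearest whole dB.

100 dB

For uncorrelated sources the intensities add, so convert each level to linear form, sum, and take 10·log₁₀ of the total.
Σ 10^(L/10) = 10^(80/10) + 10^(77/10) + 10^(62/10) + 10^(87/10) + 10^(100/10) = 1.065e+10.
L_total = 10·log₁₀(1.065e+10) = 100.27 dB.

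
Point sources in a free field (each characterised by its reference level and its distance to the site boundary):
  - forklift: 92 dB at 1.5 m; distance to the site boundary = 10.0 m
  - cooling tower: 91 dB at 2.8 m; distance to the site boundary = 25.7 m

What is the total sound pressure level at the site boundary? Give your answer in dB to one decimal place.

77.0 dB

First find each source's level at the receiver (point-source: −20·log₁₀(r/r_ref)), then combine on an intensity basis.
forklift: 92 − 20·log₁₀(10.0/1.5) = 92 − 16.48 = 75.52 dB.
cooling tower: 91 − 20·log₁₀(25.7/2.8) = 91 − 19.26 = 71.74 dB.
Σ 10^(L/10) = 5.060e+07 → L_total = 10·log₁₀(5.060e+07) = 77.04 dB.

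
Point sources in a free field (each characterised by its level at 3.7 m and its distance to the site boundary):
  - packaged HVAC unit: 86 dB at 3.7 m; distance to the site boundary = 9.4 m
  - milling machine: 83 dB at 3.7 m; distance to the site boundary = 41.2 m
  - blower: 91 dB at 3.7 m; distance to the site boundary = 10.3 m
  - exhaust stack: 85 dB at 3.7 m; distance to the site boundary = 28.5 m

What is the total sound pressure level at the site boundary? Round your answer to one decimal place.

83.6 dB

Apply inverse-square spreading to bring every level to the receiver, then sum 10^(L/10).
packaged HVAC unit: 86 − 20·log₁₀(9.4/3.7) = 86 − 8.10 = 77.90 dB.
milling machine: 83 − 20·log₁₀(41.2/3.7) = 83 − 20.93 = 62.07 dB.
blower: 91 − 20·log₁₀(10.3/3.7) = 91 − 8.89 = 82.11 dB.
exhaust stack: 85 − 20·log₁₀(28.5/3.7) = 85 − 17.73 = 67.27 dB.
Σ 10^(L/10) = 2.311e+08 → L_total = 10·log₁₀(2.311e+08) = 83.64 dB.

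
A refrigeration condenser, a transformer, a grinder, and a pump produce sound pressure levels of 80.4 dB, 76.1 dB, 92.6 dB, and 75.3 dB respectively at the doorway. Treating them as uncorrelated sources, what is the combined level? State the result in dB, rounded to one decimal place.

Incoherent sources combine by intensity addition: L_total = 10·log₁₀(Σ 10^(L_i/10)).
Σ 10^(L/10) = 10^(80.4/10) + 10^(76.1/10) + 10^(92.6/10) + 10^(75.3/10) = 2.004e+09.
L_total = 10·log₁₀(2.004e+09) = 93.02 dB.

93.0 dB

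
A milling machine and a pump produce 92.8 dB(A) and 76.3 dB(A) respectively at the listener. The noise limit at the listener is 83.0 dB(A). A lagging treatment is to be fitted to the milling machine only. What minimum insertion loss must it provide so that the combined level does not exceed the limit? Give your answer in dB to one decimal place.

Fixed contribution from the other source: Σ 10^(L/10) = 10^(76.3/10) = 4.266e+07 (76.30 dB(A)).
The limit corresponds to 10^(83.0/10) = 1.995e+08; subtracting the fixed part leaves 1.569e+08 for the milling machine, i.e. 81.96 dB(A).
Required insertion loss = 92.8 − 81.96 = 10.84 dB.

10.8 dB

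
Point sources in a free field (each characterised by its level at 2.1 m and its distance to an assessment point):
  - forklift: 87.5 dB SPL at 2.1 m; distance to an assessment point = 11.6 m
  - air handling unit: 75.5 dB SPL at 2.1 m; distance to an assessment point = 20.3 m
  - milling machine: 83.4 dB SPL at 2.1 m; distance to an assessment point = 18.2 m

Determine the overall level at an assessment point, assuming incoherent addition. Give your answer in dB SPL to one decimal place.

Propagate each source to the receiver with L = L_ref − 20·log₁₀(r/r_ref), then add intensities.
forklift: 87.5 − 20·log₁₀(11.6/2.1) = 87.5 − 14.84 = 72.66 dB SPL.
air handling unit: 75.5 − 20·log₁₀(20.3/2.1) = 75.5 − 19.71 = 55.79 dB SPL.
milling machine: 83.4 − 20·log₁₀(18.2/2.1) = 83.4 − 18.76 = 64.64 dB SPL.
Σ 10^(L/10) = 2.172e+07 → L_total = 10·log₁₀(2.172e+07) = 73.37 dB SPL.

73.4 dB SPL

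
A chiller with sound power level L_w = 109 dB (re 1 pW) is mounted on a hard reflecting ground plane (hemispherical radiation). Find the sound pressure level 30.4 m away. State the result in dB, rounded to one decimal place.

71.4 dB

L_p = L_w − 10·log₁₀(2π·r²) with r = 30.4 m.
2π·r² = 5807 m², 10·log₁₀ of that is 37.639 dB.
L_p = 109 − 37.639 = 71.36 dB.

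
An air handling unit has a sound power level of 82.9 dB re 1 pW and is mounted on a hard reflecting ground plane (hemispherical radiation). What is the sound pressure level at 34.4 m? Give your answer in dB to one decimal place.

44.2 dB

Free-field hemispherical radiation: L_p = L_w − 10·log₁₀(2π·r²), r = 34.4 m.
2π·r² = 7435 m², 10·log₁₀ of that is 38.713 dB.
L_p = 82.9 − 38.713 = 44.19 dB.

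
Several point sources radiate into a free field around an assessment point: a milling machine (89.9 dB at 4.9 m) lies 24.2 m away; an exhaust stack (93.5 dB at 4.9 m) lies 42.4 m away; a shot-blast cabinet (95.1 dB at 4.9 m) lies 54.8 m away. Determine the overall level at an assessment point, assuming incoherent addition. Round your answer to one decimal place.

79.8 dB

Propagate each source to the receiver with L = L_ref − 20·log₁₀(r/r_ref), then add intensities.
milling machine: 89.9 − 20·log₁₀(24.2/4.9) = 89.9 − 13.87 = 76.03 dB.
exhaust stack: 93.5 − 20·log₁₀(42.4/4.9) = 93.5 − 18.74 = 74.76 dB.
shot-blast cabinet: 95.1 − 20·log₁₀(54.8/4.9) = 95.1 − 20.97 = 74.13 dB.
Σ 10^(L/10) = 9.584e+07 → L_total = 10·log₁₀(9.584e+07) = 79.82 dB.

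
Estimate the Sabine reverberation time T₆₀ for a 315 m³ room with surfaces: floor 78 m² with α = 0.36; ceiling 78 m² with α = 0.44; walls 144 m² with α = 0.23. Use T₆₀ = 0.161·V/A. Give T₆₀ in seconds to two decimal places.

Summing Sᵢαᵢ: 78·0.36 + 78·0.44 + 144·0.23 = 95.52 m².
T₆₀ = 0.161 × 315 / 95.52 = 0.531 s.

0.53 s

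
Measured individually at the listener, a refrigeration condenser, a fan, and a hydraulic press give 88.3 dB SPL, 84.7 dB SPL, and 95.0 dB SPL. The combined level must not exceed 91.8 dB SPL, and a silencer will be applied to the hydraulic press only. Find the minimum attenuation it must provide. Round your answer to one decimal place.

Everything except the hydraulic press sums to 10^(88.3/10) + 10^(84.7/10) = 9.712e+08 in linear terms, 89.87 dB SPL.
The limit corresponds to 10^(91.8/10) = 1.514e+09; subtracting the fixed part leaves 5.424e+08 for the hydraulic press, i.e. 87.34 dB SPL.
So the hydraulic press must be reduced from 95.0 to 87.34 dB SPL: IL = 7.66 dB.

7.7 dB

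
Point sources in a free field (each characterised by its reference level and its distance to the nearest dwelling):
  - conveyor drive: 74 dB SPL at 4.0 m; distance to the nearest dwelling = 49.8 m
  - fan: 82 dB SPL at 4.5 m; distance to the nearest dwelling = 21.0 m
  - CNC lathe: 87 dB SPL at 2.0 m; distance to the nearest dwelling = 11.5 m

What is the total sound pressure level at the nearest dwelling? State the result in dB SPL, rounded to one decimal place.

Propagate each source to the receiver with L = L_ref − 20·log₁₀(r/r_ref), then add intensities.
conveyor drive: 74 − 20·log₁₀(49.8/4.0) = 74 − 21.90 = 52.10 dB SPL.
fan: 82 − 20·log₁₀(21.0/4.5) = 82 − 13.38 = 68.62 dB SPL.
CNC lathe: 87 − 20·log₁₀(11.5/2.0) = 87 − 15.19 = 71.81 dB SPL.
Σ 10^(L/10) = 2.260e+07 → L_total = 10·log₁₀(2.260e+07) = 73.54 dB SPL.

73.5 dB SPL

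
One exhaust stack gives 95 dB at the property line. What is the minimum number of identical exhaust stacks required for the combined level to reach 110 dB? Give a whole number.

32

The shortfall is 110 − 95 = 15.0 dB, and N units add 10·log₁₀ N, so need 10·log₁₀ N ≥ 15.0.
N ≥ 10^(15.0/10) = 31.623, so N = 32.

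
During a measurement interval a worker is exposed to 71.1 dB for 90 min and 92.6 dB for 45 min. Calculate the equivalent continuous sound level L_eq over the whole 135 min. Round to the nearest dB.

88 dB

Weight each interval's intensity by its duration and average over T = 135 min:
Σ tᵢ·10^(Lᵢ/10) = 90·10^(71.1/10) + 45·10^(92.6/10) = 8.305e+10.
L_eq = 10·log₁₀(8.305e+10/135) = 87.89 dB.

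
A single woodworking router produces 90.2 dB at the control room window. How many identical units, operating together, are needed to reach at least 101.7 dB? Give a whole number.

N identical sources give L₁ + 10·log₁₀ N, so require 10·log₁₀ N ≥ 101.7 − 90.2 = 11.5 dB.
N ≥ 10^(11.5/10) = 14.125, so N = 15.

15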